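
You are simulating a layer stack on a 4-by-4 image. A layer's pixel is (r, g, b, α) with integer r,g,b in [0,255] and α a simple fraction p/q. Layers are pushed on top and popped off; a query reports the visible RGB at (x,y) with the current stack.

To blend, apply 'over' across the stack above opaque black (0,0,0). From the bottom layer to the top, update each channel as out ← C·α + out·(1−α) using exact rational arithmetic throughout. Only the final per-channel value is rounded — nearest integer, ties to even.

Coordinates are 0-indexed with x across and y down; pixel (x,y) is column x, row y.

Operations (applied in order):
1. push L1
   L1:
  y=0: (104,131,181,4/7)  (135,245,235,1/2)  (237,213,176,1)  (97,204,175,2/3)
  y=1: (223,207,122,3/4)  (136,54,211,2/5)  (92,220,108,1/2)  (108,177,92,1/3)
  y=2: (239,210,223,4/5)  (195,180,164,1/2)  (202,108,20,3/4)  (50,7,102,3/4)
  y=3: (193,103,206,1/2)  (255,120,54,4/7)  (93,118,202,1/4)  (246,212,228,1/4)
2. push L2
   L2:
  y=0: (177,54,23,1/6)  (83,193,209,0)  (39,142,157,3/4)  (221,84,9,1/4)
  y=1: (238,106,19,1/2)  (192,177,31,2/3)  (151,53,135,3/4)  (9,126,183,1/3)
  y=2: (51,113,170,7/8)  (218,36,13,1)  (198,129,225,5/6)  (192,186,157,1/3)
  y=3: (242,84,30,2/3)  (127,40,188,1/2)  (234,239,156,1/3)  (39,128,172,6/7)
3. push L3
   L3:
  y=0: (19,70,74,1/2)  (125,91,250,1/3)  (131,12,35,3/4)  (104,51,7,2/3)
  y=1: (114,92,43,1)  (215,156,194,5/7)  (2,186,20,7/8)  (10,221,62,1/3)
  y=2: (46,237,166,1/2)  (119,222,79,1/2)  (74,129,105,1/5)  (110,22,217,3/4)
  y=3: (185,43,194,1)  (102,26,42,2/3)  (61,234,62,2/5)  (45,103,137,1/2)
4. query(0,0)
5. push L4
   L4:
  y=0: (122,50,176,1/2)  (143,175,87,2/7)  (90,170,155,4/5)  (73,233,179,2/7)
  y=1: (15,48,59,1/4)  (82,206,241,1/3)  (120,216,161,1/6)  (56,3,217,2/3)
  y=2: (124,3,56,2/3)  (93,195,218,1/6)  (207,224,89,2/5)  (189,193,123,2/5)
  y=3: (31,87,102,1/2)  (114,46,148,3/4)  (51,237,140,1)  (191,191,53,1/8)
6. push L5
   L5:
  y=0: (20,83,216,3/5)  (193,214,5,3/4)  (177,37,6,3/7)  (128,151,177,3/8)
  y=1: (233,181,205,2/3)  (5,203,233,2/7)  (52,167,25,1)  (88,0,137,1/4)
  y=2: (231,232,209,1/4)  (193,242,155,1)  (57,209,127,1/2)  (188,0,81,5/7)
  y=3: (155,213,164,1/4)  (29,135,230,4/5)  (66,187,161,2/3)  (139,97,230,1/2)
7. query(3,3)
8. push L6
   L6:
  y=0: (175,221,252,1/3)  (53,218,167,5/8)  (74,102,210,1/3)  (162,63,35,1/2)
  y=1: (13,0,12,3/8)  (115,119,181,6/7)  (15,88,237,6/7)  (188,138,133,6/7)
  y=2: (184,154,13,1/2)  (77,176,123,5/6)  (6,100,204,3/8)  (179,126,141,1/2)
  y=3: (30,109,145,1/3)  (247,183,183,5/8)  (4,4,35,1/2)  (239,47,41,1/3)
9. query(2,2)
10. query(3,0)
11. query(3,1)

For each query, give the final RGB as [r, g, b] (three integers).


at x=0,y=0 over L1,L2,L3:
after L1 α=4/7: [416/7, 524/7, 724/7]
after L2 α=1/6: [3319/42, 1499/21, 3781/42]
after L3 α=1/2: [4117/84, 2969/42, 6889/84]
rounded: [49, 71, 82]

(3,3) stack=L1,L2,L3,L4,L5; from [0,0,0]:
after L1 α=1/4: [123/2, 53, 57]
after L2 α=6/7: [591/14, 821/7, 1089/7]
after L3 α=1/2: [1221/28, 771/7, 1024/7]
after L4 α=1/8: [1985/32, 481/4, 1077/8]
after L5 α=1/2: [6433/64, 869/8, 2917/16]
→ [101, 109, 182]

(2,2) stack=L1,L2,L3,L4,L5,L6; from [0,0,0]:
L1 α=3/4: [303/2, 81, 15]
L2 α=5/6: [761/4, 121, 190]
L3 α=1/5: [167, 613/5, 173]
L4 α=2/5: [183, 4079/25, 697/5]
L5 α=1/2: [120, 4652/25, 666/5]
L6 α=3/8: [309/4, 769/5, 639/4]
= [77, 154, 160]

query (3,0) [L1,L2,L3,L4,L5,L6] — begin 0,0,0
+L1 (α=2/3) → [194/3, 136, 350/3]
+L2 (α=1/4) → [415/4, 123, 359/4]
+L3 (α=2/3) → [1247/12, 75, 415/12]
+L4 (α=2/7) → [1141/12, 841/7, 6371/84]
+L5 (α=3/8) → [10313/96, 922/7, 76459/672]
+L6 (α=1/2) → [25865/192, 1363/14, 99979/1344]
= [135, 97, 74]

at x=3,y=1 over L1,L2,L3,L4,L5,L6:
L1 α=1/3: [36, 59, 92/3]
L2 α=1/3: [27, 244/3, 733/9]
L3 α=1/3: [64/3, 1151/9, 2024/27]
L4 α=2/3: [400/9, 1205/27, 13742/81]
L5 α=1/4: [166/3, 1205/36, 17441/108]
L6 α=6/7: [3550/21, 31013/252, 103625/756]
→ [169, 123, 137]


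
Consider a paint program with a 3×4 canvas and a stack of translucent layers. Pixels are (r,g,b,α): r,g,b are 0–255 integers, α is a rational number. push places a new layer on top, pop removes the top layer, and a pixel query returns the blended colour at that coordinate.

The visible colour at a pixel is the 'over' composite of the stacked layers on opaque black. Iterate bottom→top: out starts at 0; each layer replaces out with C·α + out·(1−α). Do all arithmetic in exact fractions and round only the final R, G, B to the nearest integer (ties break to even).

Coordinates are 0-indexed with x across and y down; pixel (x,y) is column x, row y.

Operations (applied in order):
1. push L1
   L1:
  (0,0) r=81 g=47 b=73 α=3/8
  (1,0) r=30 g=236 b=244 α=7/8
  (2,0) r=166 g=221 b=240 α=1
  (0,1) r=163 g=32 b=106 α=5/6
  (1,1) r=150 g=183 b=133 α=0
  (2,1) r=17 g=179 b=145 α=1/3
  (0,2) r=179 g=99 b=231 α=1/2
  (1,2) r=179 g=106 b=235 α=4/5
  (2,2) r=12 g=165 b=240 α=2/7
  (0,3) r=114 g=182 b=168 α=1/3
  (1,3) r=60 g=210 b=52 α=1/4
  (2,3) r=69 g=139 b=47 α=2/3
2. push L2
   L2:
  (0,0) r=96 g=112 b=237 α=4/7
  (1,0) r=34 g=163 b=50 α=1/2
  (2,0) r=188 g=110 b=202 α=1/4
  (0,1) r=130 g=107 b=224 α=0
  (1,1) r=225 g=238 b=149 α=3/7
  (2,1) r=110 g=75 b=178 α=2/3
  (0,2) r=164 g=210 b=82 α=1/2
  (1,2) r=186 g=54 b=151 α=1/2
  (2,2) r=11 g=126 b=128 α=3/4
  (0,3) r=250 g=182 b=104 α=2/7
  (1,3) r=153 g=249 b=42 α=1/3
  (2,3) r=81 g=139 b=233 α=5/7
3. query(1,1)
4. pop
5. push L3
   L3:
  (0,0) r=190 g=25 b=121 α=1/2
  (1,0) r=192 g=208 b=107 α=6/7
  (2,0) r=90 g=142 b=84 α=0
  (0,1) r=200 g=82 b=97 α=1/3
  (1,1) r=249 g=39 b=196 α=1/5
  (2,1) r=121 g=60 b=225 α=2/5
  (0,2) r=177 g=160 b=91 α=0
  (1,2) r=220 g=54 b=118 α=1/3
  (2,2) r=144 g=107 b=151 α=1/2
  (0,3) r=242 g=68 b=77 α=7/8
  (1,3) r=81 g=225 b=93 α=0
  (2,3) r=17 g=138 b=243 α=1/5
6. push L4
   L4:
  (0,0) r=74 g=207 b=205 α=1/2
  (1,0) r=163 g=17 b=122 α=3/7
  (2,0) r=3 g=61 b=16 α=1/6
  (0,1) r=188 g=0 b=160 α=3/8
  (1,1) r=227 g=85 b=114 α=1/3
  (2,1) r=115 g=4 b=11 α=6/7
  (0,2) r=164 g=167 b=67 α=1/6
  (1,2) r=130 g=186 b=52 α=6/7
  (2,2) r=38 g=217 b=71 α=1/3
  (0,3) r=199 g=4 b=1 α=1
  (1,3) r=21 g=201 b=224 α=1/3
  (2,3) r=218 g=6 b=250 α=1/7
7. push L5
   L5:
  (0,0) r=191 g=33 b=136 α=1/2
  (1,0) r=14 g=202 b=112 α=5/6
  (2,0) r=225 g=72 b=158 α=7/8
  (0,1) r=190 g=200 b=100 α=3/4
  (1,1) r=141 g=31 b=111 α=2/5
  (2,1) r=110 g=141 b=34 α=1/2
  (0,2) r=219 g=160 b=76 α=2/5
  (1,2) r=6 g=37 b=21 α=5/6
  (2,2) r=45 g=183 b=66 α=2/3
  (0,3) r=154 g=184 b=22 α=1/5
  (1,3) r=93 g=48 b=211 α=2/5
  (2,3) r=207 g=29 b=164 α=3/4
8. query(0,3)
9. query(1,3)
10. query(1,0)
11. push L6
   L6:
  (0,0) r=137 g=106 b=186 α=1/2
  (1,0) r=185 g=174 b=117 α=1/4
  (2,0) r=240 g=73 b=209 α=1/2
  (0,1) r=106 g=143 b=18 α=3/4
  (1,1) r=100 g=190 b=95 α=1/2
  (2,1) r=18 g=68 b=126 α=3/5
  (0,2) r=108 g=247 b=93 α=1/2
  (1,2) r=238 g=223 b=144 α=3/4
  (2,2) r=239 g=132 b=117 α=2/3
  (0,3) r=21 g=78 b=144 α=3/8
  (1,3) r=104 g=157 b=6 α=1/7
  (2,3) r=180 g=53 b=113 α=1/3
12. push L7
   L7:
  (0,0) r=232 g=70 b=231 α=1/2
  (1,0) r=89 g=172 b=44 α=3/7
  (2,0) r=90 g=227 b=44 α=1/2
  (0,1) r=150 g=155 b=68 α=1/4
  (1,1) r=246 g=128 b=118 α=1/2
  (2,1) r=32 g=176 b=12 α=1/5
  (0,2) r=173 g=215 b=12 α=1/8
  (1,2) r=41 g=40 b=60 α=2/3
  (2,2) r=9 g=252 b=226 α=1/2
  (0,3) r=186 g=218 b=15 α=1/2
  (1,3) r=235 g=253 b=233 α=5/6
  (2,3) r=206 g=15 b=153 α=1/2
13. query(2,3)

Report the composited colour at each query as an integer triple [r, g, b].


(1,1) stack=L1,L2; from [0,0,0]:
+L1 (α=0) → [0, 0, 0]
+L2 (α=3/7) → [675/7, 102, 447/7]
= [96, 102, 64]

(0,3) stack=L1,L3,L4,L5; from [0,0,0]:
+L1 (α=1/3) → [38, 182/3, 56]
+L3 (α=7/8) → [433/2, 805/12, 595/8]
+L4 (α=1) → [199, 4, 1]
+L5 (α=1/5) → [190, 40, 26/5]
= [190, 40, 5]

(1,3) stack=L1,L3,L4,L5; from [0,0,0]:
after L1 α=1/4: [15, 105/2, 13]
after L3 α=0: [15, 105/2, 13]
after L4 α=1/3: [17, 102, 250/3]
after L5 α=2/5: [237/5, 402/5, 672/5]
= [47, 80, 134]

query (1,0) [L1,L3,L4,L5] — begin 0,0,0
after L1 α=7/8: [105/4, 413/2, 427/2]
after L3 α=6/7: [4713/28, 2909/14, 1711/14]
after L4 α=3/7: [8136/49, 6175/49, 5984/49]
after L5 α=5/6: [5783/147, 18555/98, 16712/147]
= [39, 189, 114]

at x=2,y=3 over L1,L3,L4,L5,L6,L7:
+L1 (α=2/3) → [46, 278/3, 94/3]
+L3 (α=1/5) → [201/5, 1526/15, 221/3]
+L4 (α=1/7) → [328/5, 3082/35, 692/7]
+L5 (α=3/4) → [3433/20, 6127/140, 1034/7]
+L6 (α=1/3) → [5233/30, 3279/70, 953/7]
+L7 (α=1/2) → [11413/60, 4329/140, 1012/7]
= [190, 31, 145]


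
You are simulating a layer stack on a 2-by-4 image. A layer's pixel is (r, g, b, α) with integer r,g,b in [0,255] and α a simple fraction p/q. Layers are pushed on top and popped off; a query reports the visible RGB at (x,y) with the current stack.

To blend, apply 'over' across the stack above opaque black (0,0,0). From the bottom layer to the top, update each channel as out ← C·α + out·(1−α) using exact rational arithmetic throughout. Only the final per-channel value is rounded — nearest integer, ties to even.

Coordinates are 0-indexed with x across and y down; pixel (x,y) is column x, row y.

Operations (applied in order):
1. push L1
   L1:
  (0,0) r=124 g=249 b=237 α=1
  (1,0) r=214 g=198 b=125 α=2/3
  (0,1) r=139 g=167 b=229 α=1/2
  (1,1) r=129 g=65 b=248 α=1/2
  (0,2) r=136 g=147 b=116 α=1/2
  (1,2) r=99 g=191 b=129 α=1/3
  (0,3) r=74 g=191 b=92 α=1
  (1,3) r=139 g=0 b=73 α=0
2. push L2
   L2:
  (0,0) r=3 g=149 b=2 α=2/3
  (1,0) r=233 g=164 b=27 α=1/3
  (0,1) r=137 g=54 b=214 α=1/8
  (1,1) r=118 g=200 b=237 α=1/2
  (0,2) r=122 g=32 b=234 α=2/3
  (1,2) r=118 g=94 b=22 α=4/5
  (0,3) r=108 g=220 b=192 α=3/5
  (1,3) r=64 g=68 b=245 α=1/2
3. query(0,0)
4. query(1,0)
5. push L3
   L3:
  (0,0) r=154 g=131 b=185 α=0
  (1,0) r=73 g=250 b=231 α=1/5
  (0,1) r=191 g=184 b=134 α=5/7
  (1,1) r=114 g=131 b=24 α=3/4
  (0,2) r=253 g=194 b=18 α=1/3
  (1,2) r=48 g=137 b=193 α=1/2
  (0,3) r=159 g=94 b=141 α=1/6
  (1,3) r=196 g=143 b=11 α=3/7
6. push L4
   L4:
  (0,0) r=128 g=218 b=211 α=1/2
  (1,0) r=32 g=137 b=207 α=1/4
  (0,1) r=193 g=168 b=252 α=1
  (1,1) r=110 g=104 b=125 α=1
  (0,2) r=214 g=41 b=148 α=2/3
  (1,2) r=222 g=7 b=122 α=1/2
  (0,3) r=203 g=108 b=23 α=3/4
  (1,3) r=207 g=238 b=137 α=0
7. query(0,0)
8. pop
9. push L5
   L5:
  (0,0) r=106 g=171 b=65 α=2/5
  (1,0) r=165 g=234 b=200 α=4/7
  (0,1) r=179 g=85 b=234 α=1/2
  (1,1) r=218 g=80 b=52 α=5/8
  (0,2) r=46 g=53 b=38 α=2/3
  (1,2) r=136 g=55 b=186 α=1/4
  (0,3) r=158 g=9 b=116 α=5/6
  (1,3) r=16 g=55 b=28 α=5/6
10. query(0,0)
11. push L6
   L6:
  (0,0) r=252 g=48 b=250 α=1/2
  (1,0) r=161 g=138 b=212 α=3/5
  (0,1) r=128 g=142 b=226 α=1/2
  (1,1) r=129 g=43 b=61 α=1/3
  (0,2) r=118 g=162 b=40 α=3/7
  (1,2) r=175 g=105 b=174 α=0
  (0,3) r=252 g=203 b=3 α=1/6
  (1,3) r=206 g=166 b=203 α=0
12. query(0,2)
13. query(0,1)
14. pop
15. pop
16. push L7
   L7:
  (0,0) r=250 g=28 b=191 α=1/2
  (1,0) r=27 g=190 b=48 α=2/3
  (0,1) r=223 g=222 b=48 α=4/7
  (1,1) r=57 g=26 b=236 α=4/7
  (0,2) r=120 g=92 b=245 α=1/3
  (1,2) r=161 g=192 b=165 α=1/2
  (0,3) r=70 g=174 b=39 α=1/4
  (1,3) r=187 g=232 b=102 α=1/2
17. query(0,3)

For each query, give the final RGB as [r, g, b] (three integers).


at x=0,y=0 over L1,L2:
L1 α=1: [124, 249, 237]
L2 α=2/3: [130/3, 547/3, 241/3]
→ [43, 182, 80]

query (1,0) [L1,L2] — begin 0,0,0
+L1 (α=2/3) → [428/3, 132, 250/3]
+L2 (α=1/3) → [1555/9, 428/3, 581/9]
→ [173, 143, 65]

query (0,0) [L1,L2,L3,L4] — begin 0,0,0
+L1 (α=1) → [124, 249, 237]
+L2 (α=2/3) → [130/3, 547/3, 241/3]
+L3 (α=0) → [130/3, 547/3, 241/3]
+L4 (α=1/2) → [257/3, 1201/6, 437/3]
→ [86, 200, 146]

(0,0) stack=L1,L2,L3,L5; from [0,0,0]:
after L1 α=1: [124, 249, 237]
after L2 α=2/3: [130/3, 547/3, 241/3]
after L3 α=0: [130/3, 547/3, 241/3]
after L5 α=2/5: [342/5, 889/5, 371/5]
→ [68, 178, 74]

(0,2) stack=L1,L2,L3,L5,L6; from [0,0,0]:
L1 α=1/2: [68, 147/2, 58]
L2 α=2/3: [104, 275/6, 526/3]
L3 α=1/3: [461/3, 857/9, 1106/9]
L5 α=2/3: [737/9, 1811/27, 1790/27]
L6 α=3/7: [6134/63, 20366/189, 10400/189]
rounded: [97, 108, 55]

at x=0,y=1 over L1,L2,L3,L5,L6:
after L1 α=1/2: [139/2, 167/2, 229/2]
after L2 α=1/8: [1247/16, 1277/16, 2031/16]
after L3 α=5/7: [8887/56, 8637/56, 7391/56]
after L5 α=1/2: [18911/112, 13397/112, 20495/112]
after L6 α=1/2: [33247/224, 29301/224, 45807/224]
rounded: [148, 131, 204]

at x=0,y=3 over L1,L2,L3,L7:
L1 α=1: [74, 191, 92]
L2 α=3/5: [472/5, 1042/5, 152]
L3 α=1/6: [631/6, 568/3, 901/6]
L7 α=1/4: [771/8, 371/2, 979/8]
rounded: [96, 186, 122]


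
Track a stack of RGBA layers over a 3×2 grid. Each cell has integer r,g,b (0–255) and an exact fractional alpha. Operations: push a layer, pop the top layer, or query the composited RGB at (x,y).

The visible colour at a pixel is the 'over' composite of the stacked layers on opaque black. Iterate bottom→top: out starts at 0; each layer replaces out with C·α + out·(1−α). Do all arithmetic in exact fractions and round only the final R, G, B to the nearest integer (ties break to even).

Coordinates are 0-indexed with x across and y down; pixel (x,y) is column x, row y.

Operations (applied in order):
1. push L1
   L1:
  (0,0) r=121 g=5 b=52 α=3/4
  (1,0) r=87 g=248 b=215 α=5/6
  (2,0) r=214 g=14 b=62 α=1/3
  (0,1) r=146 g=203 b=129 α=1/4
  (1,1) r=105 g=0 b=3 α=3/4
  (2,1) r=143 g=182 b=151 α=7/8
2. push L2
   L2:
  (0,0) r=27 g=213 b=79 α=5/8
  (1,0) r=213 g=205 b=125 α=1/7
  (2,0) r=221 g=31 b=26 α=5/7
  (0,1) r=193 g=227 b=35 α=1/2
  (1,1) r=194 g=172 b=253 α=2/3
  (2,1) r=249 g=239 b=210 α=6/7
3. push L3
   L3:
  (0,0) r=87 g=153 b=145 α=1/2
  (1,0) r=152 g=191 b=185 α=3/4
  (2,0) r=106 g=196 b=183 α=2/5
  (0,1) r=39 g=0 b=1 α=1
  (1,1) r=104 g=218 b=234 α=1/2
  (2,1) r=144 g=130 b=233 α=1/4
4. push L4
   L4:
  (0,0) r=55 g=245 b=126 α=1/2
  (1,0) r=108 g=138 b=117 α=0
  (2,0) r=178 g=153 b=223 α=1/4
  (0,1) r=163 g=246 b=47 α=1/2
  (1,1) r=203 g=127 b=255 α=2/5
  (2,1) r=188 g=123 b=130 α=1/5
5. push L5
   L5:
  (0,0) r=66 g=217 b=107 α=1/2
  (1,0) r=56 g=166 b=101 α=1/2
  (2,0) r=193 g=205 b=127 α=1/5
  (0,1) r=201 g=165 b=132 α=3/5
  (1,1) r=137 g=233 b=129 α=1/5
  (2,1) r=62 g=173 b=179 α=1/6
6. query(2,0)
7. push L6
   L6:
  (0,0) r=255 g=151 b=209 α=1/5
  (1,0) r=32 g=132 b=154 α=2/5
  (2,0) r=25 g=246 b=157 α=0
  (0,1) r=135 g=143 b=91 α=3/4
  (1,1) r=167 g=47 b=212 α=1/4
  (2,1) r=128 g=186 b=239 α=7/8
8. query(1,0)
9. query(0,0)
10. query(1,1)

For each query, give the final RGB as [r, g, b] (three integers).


(2,0) stack=L1,L2,L3,L4,L5; from [0,0,0]:
+L1 (α=1/3) → [214/3, 14/3, 62/3]
+L2 (α=5/7) → [3743/21, 493/21, 514/21]
+L3 (α=2/5) → [5227/35, 3237/35, 3076/35]
+L4 (α=1/4) → [21911/140, 7533/70, 17033/140]
+L5 (α=1/5) → [28666/175, 22241/175, 21478/175]
= [164, 127, 123]

query (1,0) [L1,L2,L3,L4,L5,L6] — begin 0,0,0
+L1 (α=5/6) → [145/2, 620/3, 1075/6]
+L2 (α=1/7) → [648/7, 1445/7, 1200/7]
+L3 (α=3/4) → [960/7, 1364/7, 5085/28]
+L4 (α=0) → [960/7, 1364/7, 5085/28]
+L5 (α=1/2) → [676/7, 1263/7, 7913/56]
+L6 (α=2/5) → [2476/35, 5637/35, 40987/280]
rounded: [71, 161, 146]

(0,0) stack=L1,L2,L3,L4,L5,L6; from [0,0,0]:
+L1 (α=3/4) → [363/4, 15/4, 39]
+L2 (α=5/8) → [1629/32, 4305/32, 64]
+L3 (α=1/2) → [4413/64, 9201/64, 209/2]
+L4 (α=1/2) → [7933/128, 24881/128, 461/4]
+L5 (α=1/2) → [16381/256, 52657/256, 889/8]
+L6 (α=1/5) → [32701/320, 62321/320, 1307/10]
= [102, 195, 131]

(1,1) stack=L1,L2,L3,L4,L5,L6; from [0,0,0]:
+L1 (α=3/4) → [315/4, 0, 9/4]
+L2 (α=2/3) → [1867/12, 344/3, 2033/12]
+L3 (α=1/2) → [3115/24, 499/3, 4841/24]
+L4 (α=2/5) → [6363/40, 753/5, 8921/40]
+L5 (α=1/5) → [7733/50, 4177/25, 10211/50]
+L6 (α=1/4) → [31549/200, 6853/50, 41233/200]
→ [158, 137, 206]


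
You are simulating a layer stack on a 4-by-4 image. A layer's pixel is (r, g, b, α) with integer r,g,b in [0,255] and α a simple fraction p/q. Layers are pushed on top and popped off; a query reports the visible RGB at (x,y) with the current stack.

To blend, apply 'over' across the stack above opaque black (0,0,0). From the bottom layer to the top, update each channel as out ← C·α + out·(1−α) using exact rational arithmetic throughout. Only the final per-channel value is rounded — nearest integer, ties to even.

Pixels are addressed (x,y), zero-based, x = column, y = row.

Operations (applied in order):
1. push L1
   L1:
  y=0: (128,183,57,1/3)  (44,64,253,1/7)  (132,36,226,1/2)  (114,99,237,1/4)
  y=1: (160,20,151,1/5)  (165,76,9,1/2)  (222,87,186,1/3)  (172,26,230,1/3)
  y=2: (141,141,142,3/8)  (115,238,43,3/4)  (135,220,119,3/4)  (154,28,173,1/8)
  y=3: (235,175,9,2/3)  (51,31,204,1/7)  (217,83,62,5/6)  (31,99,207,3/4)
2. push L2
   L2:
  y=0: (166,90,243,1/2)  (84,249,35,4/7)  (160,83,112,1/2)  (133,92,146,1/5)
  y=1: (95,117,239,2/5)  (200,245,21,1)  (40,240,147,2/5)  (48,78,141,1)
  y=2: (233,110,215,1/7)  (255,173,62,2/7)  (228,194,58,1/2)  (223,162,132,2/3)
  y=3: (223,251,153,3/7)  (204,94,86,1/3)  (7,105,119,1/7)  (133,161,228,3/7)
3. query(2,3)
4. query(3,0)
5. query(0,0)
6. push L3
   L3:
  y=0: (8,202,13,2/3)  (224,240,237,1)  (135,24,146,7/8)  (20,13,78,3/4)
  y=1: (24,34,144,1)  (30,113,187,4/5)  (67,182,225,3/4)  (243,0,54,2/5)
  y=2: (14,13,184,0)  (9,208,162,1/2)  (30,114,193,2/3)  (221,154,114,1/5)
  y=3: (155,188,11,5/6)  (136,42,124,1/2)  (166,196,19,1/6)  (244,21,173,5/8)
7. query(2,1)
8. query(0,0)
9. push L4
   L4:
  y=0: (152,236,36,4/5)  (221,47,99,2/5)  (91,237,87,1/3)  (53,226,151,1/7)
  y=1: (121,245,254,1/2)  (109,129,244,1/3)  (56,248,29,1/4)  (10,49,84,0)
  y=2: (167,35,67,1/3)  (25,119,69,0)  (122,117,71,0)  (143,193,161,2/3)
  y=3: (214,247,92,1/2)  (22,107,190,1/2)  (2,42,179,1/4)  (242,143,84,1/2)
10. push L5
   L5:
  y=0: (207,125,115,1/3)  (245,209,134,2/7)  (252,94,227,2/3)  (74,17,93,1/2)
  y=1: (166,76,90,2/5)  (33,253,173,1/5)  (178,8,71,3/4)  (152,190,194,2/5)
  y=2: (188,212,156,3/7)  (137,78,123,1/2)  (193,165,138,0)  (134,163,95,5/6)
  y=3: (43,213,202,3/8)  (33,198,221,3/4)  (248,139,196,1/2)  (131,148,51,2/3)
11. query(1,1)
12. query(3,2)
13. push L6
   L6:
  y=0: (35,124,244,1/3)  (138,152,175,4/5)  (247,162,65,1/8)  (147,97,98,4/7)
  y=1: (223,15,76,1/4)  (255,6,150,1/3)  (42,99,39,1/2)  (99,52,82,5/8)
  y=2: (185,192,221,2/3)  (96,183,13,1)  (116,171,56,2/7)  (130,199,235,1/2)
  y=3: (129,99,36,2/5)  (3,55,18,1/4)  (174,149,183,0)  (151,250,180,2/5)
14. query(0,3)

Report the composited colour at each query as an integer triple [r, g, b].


(2,3) stack=L1,L2; from [0,0,0]:
after L1 α=5/6: [1085/6, 415/6, 155/3]
after L2 α=1/7: [156, 520/7, 429/7]
= [156, 74, 61]

query (3,0) [L1,L2] — begin 0,0,0
+L1 (α=1/4) → [57/2, 99/4, 237/4]
+L2 (α=1/5) → [247/5, 191/5, 383/5]
= [49, 38, 77]

at x=0,y=0 over L1,L2:
+L1 (α=1/3) → [128/3, 61, 19]
+L2 (α=1/2) → [313/3, 151/2, 131]
rounded: [104, 76, 131]

query (2,1) [L1,L2,L3] — begin 0,0,0
+L1 (α=1/3) → [74, 29, 62]
+L2 (α=2/5) → [302/5, 567/5, 96]
+L3 (α=3/4) → [1307/20, 3297/20, 771/4]
= [65, 165, 193]

query (0,0) [L1,L2,L3] — begin 0,0,0
after L1 α=1/3: [128/3, 61, 19]
after L2 α=1/2: [313/3, 151/2, 131]
after L3 α=2/3: [361/9, 959/6, 157/3]
= [40, 160, 52]

(1,1) stack=L1,L2,L3,L4,L5; from [0,0,0]:
after L1 α=1/2: [165/2, 38, 9/2]
after L2 α=1: [200, 245, 21]
after L3 α=4/5: [64, 697/5, 769/5]
after L4 α=1/3: [79, 2039/15, 2758/15]
after L5 α=1/5: [349/5, 11951/75, 13627/75]
rounded: [70, 159, 182]

query (3,2) [L1,L2,L3,L4,L5] — begin 0,0,0
+L1 (α=1/8) → [77/4, 7/2, 173/8]
+L2 (α=2/3) → [1861/12, 655/6, 2285/24]
+L3 (α=1/5) → [2524/15, 1772/15, 2969/30]
+L4 (α=2/3) → [6814/45, 7562/45, 12629/90]
+L5 (α=5/6) → [18482/135, 44237/270, 55379/540]
rounded: [137, 164, 103]

at x=0,y=3 over L1,L2,L3,L4,L5,L6:
+L1 (α=2/3) → [470/3, 350/3, 6]
+L2 (α=3/7) → [3887/21, 3659/21, 69]
+L3 (α=5/6) → [10081/63, 23399/126, 62/3]
+L4 (α=1/2) → [23563/126, 54521/252, 169/3]
+L5 (α=3/8) → [134069/1008, 433633/2016, 2663/24]
+L6 (α=2/5) → [220757/1680, 566689/3360, 3239/40]
= [131, 169, 81]


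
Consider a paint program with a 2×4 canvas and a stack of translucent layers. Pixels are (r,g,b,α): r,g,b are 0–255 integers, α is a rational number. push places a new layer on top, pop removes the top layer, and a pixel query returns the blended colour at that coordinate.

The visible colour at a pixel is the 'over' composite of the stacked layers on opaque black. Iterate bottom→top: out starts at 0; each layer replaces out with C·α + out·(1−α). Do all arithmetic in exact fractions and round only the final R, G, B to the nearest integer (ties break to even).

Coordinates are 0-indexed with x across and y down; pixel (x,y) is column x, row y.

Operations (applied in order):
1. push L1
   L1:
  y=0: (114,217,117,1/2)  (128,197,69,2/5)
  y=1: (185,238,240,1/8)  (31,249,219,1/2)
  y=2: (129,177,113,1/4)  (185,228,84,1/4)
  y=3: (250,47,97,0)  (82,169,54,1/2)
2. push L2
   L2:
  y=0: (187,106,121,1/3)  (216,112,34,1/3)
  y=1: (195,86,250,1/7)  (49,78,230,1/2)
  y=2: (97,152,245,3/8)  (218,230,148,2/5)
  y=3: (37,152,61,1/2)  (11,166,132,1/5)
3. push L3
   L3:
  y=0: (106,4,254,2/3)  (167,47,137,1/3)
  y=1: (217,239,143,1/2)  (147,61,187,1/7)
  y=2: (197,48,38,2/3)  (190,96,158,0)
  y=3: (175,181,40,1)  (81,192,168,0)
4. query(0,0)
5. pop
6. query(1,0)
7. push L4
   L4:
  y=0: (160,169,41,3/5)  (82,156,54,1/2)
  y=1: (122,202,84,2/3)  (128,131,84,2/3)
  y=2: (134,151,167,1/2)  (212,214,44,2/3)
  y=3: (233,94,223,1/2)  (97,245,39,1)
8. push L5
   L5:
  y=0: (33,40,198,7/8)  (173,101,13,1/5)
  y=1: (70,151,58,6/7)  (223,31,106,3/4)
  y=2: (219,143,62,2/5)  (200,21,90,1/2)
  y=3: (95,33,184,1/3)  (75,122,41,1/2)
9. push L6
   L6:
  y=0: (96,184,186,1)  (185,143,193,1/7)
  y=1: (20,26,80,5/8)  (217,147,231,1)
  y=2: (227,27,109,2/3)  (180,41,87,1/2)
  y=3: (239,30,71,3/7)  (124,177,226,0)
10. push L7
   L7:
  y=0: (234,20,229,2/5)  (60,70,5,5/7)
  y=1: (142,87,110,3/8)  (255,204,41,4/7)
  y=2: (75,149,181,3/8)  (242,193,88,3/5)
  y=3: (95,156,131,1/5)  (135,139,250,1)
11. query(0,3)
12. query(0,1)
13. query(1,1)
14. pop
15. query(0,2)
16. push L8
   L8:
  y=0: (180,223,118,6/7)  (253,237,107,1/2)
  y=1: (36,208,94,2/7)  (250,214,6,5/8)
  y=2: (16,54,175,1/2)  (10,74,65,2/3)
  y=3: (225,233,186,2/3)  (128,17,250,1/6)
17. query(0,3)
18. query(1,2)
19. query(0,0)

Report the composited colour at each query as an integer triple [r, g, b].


query (0,0) [L1,L2,L3] — begin 0,0,0
+L1 (α=1/2) → [57, 217/2, 117/2]
+L2 (α=1/3) → [301/3, 323/3, 238/3]
+L3 (α=2/3) → [937/9, 347/9, 1762/9]
rounded: [104, 39, 196]

(1,0) stack=L1,L2; from [0,0,0]:
+L1 (α=2/5) → [256/5, 394/5, 138/5]
+L2 (α=1/3) → [1592/15, 1348/15, 446/15]
→ [106, 90, 30]

query (0,3) [L1,L2,L4,L5,L6,L7] — begin 0,0,0
+L1 (α=0) → [0, 0, 0]
+L2 (α=1/2) → [37/2, 76, 61/2]
+L4 (α=1/2) → [503/4, 85, 507/4]
+L5 (α=1/3) → [231/2, 203/3, 875/6]
+L6 (α=3/7) → [1179/7, 1082/21, 2389/21]
+L7 (α=1/5) → [5381/35, 7604/105, 12307/105]
rounded: [154, 72, 117]

(0,1) stack=L1,L2,L4,L5,L6,L7; from [0,0,0]:
after L1 α=1/8: [185/8, 119/4, 30]
after L2 α=1/7: [1335/28, 529/14, 430/7]
after L4 α=2/3: [8167/84, 6185/42, 1606/21]
after L5 α=6/7: [43447/588, 44237/294, 8914/147]
after L6 α=5/8: [63047/1568, 56977/784, 14257/196]
after L7 α=3/8: [983203/12544, 489509/6272, 135965/1568]
rounded: [78, 78, 87]

query (1,1) [L1,L2,L4,L5,L6,L7] — begin 0,0,0
after L1 α=1/2: [31/2, 249/2, 219/2]
after L2 α=1/2: [129/4, 405/4, 679/4]
after L4 α=2/3: [1153/12, 1453/12, 1351/12]
after L5 α=3/4: [9181/48, 2569/48, 5167/48]
after L6 α=1: [217, 147, 231]
after L7 α=4/7: [1671/7, 1257/7, 857/7]
→ [239, 180, 122]

(0,2) stack=L1,L2,L4,L5,L6; from [0,0,0]:
L1 α=1/4: [129/4, 177/4, 113/4]
L2 α=3/8: [1809/32, 2709/32, 3505/32]
L4 α=1/2: [6097/64, 7541/64, 8849/64]
L5 α=2/5: [46323/320, 40927/320, 34483/320]
L6 α=2/3: [191603/960, 58207/960, 104243/960]
→ [200, 61, 109]

at x=0,y=3 over L1,L2,L4,L5,L6,L8:
+L1 (α=0) → [0, 0, 0]
+L2 (α=1/2) → [37/2, 76, 61/2]
+L4 (α=1/2) → [503/4, 85, 507/4]
+L5 (α=1/3) → [231/2, 203/3, 875/6]
+L6 (α=3/7) → [1179/7, 1082/21, 2389/21]
+L8 (α=2/3) → [1443/7, 10868/63, 10201/63]
→ [206, 173, 162]

at x=1,y=2 over L1,L2,L4,L5,L6,L8:
after L1 α=1/4: [185/4, 57, 21]
after L2 α=2/5: [2299/20, 631/5, 359/5]
after L4 α=2/3: [3593/20, 2771/15, 799/15]
after L5 α=1/2: [7593/40, 1543/15, 2149/30]
after L6 α=1/2: [14793/80, 1079/15, 4759/60]
after L8 α=2/3: [16393/240, 3299/45, 12559/180]
→ [68, 73, 70]

(0,0) stack=L1,L2,L4,L5,L6,L8; from [0,0,0]:
L1 α=1/2: [57, 217/2, 117/2]
L2 α=1/3: [301/3, 323/3, 238/3]
L4 α=3/5: [2042/15, 2167/15, 169/3]
L5 α=7/8: [5507/120, 6367/120, 4327/24]
L6 α=1: [96, 184, 186]
L8 α=6/7: [168, 1522/7, 894/7]
rounded: [168, 217, 128]


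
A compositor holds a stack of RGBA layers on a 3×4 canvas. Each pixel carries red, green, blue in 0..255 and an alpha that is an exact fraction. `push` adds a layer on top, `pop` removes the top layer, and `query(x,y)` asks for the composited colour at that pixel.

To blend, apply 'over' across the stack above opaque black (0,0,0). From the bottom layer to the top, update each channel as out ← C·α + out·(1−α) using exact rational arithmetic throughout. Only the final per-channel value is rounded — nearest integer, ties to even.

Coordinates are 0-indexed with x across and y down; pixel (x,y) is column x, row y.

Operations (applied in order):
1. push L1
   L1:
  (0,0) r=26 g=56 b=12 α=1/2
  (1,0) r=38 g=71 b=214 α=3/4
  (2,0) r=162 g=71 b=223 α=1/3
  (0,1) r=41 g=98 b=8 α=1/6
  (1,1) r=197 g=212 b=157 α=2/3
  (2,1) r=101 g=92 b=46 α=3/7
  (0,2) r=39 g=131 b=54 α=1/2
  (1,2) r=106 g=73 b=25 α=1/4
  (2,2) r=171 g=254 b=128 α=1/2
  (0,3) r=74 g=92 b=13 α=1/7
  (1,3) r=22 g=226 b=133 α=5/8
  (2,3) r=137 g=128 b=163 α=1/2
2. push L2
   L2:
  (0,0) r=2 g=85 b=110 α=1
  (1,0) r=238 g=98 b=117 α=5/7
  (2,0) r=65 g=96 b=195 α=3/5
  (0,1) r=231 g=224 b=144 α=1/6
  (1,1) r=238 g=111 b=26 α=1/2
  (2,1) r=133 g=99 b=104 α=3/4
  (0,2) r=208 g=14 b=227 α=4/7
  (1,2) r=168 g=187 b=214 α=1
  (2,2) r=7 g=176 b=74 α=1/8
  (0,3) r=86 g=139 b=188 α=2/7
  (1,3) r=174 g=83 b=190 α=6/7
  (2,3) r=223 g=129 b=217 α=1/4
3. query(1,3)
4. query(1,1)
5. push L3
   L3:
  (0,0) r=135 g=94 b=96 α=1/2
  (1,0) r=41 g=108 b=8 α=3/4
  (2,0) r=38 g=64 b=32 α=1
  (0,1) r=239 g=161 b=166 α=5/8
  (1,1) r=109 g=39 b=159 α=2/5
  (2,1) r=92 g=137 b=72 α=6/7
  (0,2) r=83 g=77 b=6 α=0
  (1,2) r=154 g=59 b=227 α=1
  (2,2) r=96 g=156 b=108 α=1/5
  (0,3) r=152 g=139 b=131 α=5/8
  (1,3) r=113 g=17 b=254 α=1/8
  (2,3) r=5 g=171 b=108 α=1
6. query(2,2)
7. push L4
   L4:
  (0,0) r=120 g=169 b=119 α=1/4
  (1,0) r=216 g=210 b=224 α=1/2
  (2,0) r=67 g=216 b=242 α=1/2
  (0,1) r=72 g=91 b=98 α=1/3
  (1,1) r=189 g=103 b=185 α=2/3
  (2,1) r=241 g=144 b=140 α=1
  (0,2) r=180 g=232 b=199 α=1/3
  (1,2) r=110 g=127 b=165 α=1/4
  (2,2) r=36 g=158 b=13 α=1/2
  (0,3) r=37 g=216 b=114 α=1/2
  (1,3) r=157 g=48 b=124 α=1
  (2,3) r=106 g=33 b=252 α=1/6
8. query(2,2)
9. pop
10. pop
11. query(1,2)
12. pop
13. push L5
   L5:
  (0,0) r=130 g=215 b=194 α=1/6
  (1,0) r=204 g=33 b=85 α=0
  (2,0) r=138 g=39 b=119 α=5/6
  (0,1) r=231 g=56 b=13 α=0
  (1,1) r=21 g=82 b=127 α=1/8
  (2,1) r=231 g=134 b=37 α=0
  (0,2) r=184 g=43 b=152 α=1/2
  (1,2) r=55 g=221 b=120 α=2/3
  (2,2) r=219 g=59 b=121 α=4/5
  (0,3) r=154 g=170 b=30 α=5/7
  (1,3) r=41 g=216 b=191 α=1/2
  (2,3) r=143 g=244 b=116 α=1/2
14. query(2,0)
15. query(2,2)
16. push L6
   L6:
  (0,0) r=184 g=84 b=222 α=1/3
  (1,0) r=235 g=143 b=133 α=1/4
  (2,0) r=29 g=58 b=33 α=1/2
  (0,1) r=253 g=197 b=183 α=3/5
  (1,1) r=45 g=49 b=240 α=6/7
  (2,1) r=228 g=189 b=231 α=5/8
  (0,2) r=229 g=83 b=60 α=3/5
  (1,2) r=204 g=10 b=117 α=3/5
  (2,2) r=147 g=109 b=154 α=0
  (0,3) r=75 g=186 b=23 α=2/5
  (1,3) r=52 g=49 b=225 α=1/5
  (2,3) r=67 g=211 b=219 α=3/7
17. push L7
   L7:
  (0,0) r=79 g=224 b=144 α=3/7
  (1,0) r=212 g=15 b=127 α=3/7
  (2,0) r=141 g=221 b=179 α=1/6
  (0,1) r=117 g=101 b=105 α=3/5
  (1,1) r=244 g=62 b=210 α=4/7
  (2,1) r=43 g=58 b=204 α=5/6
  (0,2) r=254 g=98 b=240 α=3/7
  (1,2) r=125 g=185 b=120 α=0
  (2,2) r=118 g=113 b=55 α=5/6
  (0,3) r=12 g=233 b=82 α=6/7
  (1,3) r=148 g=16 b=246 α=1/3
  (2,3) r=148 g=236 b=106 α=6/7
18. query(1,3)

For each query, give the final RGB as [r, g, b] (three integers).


query (1,3) [L1,L2] — begin 0,0,0
after L1 α=5/8: [55/4, 565/4, 665/8]
after L2 α=6/7: [4231/28, 2557/28, 9785/56]
→ [151, 91, 175]

query (1,1) [L1,L2] — begin 0,0,0
+L1 (α=2/3) → [394/3, 424/3, 314/3]
+L2 (α=1/2) → [554/3, 757/6, 196/3]
rounded: [185, 126, 65]

query (2,2) [L1,L2,L3] — begin 0,0,0
after L1 α=1/2: [171/2, 127, 64]
after L2 α=1/8: [1211/16, 1065/8, 261/4]
after L3 α=1/5: [319/4, 1377/10, 369/5]
= [80, 138, 74]

query (2,2) [L1,L2,L3,L4] — begin 0,0,0
L1 α=1/2: [171/2, 127, 64]
L2 α=1/8: [1211/16, 1065/8, 261/4]
L3 α=1/5: [319/4, 1377/10, 369/5]
L4 α=1/2: [463/8, 2957/20, 217/5]
= [58, 148, 43]

at x=1,y=2 over L1,L2:
after L1 α=1/4: [53/2, 73/4, 25/4]
after L2 α=1: [168, 187, 214]
= [168, 187, 214]

query (2,0) [L1,L5] — begin 0,0,0
after L1 α=1/3: [54, 71/3, 223/3]
after L5 α=5/6: [124, 328/9, 1004/9]
→ [124, 36, 112]

query (2,2) [L1,L5] — begin 0,0,0
after L1 α=1/2: [171/2, 127, 64]
after L5 α=4/5: [1923/10, 363/5, 548/5]
= [192, 73, 110]

(1,3) stack=L1,L5,L6,L7; from [0,0,0]:
after L1 α=5/8: [55/4, 565/4, 665/8]
after L5 α=1/2: [219/8, 1429/8, 2193/16]
after L6 α=1/5: [323/10, 1527/10, 3093/20]
after L7 α=1/3: [1063/15, 1607/15, 1851/10]
= [71, 107, 185]


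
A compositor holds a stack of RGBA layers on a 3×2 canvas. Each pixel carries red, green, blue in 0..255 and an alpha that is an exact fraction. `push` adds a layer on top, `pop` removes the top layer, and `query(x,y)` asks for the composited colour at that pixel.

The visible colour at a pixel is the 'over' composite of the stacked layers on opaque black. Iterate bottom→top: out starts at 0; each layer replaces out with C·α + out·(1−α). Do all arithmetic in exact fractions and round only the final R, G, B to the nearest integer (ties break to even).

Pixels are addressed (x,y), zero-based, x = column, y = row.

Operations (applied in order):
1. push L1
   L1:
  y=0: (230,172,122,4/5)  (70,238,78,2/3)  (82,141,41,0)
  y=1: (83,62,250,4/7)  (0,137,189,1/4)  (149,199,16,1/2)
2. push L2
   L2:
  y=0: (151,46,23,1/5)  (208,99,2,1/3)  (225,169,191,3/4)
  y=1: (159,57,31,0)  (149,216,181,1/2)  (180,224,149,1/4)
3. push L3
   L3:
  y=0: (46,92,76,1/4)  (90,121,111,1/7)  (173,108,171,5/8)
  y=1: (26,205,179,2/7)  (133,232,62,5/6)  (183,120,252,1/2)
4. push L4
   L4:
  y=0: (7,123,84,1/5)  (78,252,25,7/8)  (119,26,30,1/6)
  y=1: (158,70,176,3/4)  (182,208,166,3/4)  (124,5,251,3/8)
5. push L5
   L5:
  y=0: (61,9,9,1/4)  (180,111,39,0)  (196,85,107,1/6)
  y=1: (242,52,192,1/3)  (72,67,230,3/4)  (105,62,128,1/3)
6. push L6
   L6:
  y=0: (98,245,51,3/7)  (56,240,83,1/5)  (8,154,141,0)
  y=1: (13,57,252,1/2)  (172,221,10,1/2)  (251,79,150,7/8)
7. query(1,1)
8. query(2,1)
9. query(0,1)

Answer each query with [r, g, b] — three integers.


at x=1,y=1 over L1,L2,L3,L4,L5,L6:
after L1 α=1/4: [0, 137/4, 189/4]
after L2 α=1/2: [149/2, 1001/8, 913/8]
after L3 α=5/6: [493/4, 3427/16, 1131/16]
after L4 α=3/4: [2677/16, 13411/64, 9099/64]
after L5 α=3/4: [6133/64, 26275/256, 53259/256]
after L6 α=1/2: [17141/128, 82851/512, 55819/512]
rounded: [134, 162, 109]

(2,1) stack=L1,L2,L3,L4,L5,L6; from [0,0,0]:
after L1 α=1/2: [149/2, 199/2, 8]
after L2 α=1/4: [807/8, 1045/8, 173/4]
after L3 α=1/2: [2271/16, 2005/16, 1181/8]
after L4 α=3/8: [17307/128, 10265/128, 11929/64]
after L5 α=1/3: [8009/64, 14233/192, 16025/96]
after L6 α=7/8: [120457/512, 120409/1536, 116825/768]
= [235, 78, 152]

(0,1) stack=L1,L2,L3,L4,L5,L6; from [0,0,0]:
L1 α=4/7: [332/7, 248/7, 1000/7]
L2 α=0: [332/7, 248/7, 1000/7]
L3 α=2/7: [2024/49, 4110/49, 7506/49]
L4 α=3/4: [12625/98, 3600/49, 16689/98]
L5 α=1/3: [8161/49, 9748/147, 8699/49]
L6 α=1/2: [4399/49, 18127/294, 21047/98]
rounded: [90, 62, 215]


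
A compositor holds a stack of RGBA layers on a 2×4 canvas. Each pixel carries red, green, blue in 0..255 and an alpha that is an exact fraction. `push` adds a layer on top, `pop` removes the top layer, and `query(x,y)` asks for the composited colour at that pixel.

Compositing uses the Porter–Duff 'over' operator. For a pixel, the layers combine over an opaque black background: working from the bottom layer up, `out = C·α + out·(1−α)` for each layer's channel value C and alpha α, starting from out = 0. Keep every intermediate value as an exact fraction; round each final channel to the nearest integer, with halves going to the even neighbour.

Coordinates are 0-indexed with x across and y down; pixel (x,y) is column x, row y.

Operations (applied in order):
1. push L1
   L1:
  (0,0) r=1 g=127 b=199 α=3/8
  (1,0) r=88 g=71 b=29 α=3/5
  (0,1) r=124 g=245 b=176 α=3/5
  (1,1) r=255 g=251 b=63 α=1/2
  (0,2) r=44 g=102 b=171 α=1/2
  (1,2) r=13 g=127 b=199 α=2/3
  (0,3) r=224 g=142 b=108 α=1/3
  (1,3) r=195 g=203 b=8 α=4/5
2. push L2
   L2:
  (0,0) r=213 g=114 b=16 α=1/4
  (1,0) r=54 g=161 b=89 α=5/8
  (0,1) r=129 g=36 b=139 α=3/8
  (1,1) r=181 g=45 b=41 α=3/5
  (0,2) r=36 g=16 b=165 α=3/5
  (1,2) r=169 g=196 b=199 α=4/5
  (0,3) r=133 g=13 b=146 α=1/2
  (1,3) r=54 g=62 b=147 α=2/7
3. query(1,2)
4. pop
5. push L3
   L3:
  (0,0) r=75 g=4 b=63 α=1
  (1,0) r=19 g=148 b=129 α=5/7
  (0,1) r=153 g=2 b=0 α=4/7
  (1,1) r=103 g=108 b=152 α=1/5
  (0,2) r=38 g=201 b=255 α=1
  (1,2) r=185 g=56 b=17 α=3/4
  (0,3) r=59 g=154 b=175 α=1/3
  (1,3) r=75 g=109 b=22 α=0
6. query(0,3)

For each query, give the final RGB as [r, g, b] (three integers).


query (1,2) [L1,L2] — begin 0,0,0
L1 α=2/3: [26/3, 254/3, 398/3]
L2 α=4/5: [2054/15, 2606/15, 2786/15]
→ [137, 174, 186]

at x=0,y=3 over L1,L3:
+L1 (α=1/3) → [224/3, 142/3, 36]
+L3 (α=1/3) → [625/9, 746/9, 247/3]
= [69, 83, 82]


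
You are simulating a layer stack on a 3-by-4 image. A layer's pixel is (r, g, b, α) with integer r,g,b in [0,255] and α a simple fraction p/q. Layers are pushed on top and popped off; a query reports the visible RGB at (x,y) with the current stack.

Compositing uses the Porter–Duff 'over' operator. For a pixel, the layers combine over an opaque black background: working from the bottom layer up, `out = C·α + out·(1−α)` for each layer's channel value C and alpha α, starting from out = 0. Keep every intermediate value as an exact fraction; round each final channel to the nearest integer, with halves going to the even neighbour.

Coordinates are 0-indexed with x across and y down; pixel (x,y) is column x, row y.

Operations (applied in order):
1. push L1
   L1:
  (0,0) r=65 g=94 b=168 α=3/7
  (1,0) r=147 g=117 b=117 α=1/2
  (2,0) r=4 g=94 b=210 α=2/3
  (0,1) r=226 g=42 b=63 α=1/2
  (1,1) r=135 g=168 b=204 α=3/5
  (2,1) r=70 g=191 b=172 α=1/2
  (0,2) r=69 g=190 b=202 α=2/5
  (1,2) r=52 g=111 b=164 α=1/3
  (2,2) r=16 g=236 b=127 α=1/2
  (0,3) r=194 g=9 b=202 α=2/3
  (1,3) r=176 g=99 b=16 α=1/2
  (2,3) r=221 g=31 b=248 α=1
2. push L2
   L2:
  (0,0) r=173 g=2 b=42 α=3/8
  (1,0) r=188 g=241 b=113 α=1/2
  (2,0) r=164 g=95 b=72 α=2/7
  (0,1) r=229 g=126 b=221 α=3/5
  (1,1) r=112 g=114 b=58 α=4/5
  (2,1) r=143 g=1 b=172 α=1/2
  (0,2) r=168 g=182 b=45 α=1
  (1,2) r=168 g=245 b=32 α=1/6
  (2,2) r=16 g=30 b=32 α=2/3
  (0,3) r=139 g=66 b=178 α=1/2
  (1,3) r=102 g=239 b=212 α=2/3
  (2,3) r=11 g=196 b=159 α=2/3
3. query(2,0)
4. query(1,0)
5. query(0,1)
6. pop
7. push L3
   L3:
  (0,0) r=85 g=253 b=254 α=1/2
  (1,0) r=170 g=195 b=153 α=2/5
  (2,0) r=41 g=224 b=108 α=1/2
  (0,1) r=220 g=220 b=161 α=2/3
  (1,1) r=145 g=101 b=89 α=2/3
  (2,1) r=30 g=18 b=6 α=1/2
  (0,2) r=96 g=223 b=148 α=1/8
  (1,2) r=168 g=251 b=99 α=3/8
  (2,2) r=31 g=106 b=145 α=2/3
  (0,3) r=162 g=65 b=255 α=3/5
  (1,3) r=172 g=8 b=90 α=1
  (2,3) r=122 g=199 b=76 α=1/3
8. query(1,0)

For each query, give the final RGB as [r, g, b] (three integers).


at x=2,y=0 over L1,L2:
after L1 α=2/3: [8/3, 188/3, 140]
after L2 α=2/7: [1024/21, 1510/21, 844/7]
rounded: [49, 72, 121]

query (1,0) [L1,L2] — begin 0,0,0
L1 α=1/2: [147/2, 117/2, 117/2]
L2 α=1/2: [523/4, 599/4, 343/4]
= [131, 150, 86]

query (0,1) [L1,L2] — begin 0,0,0
L1 α=1/2: [113, 21, 63/2]
L2 α=3/5: [913/5, 84, 726/5]
→ [183, 84, 145]

query (1,0) [L1,L3] — begin 0,0,0
+L1 (α=1/2) → [147/2, 117/2, 117/2]
+L3 (α=2/5) → [1121/10, 1131/10, 963/10]
rounded: [112, 113, 96]


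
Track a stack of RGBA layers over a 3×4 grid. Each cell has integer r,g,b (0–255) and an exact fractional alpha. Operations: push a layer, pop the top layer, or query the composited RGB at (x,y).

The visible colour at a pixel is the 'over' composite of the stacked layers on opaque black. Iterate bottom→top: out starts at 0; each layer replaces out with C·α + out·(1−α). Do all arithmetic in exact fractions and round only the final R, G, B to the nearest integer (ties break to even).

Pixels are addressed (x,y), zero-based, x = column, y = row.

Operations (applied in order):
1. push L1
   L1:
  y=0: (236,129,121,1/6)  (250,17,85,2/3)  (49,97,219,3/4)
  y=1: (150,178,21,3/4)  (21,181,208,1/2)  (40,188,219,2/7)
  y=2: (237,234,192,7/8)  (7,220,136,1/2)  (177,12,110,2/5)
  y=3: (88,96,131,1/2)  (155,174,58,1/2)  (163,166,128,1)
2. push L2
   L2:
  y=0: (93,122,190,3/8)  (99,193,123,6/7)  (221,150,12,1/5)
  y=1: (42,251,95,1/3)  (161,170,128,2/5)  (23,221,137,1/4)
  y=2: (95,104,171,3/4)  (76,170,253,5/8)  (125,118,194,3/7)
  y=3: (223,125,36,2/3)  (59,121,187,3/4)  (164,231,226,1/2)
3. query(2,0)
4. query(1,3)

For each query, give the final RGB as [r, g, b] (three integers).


query (2,0) [L1,L2] — begin 0,0,0
L1 α=3/4: [147/4, 291/4, 657/4]
L2 α=1/5: [368/5, 441/5, 669/5]
= [74, 88, 134]

(1,3) stack=L1,L2; from [0,0,0]:
after L1 α=1/2: [155/2, 87, 29]
after L2 α=3/4: [509/8, 225/2, 295/2]
= [64, 112, 148]


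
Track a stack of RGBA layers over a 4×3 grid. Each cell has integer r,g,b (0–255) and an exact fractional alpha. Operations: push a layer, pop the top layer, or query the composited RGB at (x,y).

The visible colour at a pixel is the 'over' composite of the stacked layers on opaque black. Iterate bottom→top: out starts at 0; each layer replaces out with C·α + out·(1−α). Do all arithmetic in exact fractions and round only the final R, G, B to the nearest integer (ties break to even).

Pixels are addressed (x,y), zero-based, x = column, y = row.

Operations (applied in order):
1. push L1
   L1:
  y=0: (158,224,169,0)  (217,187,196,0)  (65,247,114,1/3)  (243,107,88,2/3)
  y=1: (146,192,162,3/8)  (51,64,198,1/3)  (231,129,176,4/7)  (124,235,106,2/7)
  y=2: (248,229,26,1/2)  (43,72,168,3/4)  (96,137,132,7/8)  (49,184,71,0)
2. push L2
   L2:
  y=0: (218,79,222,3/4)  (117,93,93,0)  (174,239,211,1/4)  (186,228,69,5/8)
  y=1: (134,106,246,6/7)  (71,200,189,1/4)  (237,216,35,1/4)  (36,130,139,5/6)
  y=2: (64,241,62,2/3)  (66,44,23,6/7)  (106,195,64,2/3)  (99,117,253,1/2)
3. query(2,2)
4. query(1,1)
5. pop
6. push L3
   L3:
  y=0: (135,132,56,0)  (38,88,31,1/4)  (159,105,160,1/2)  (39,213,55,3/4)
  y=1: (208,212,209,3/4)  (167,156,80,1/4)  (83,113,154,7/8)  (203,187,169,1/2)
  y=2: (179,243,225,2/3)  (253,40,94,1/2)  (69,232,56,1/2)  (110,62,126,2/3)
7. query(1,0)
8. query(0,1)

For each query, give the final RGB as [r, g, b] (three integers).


at x=2,y=2 over L1,L2:
+L1 (α=7/8) → [84, 959/8, 231/2]
+L2 (α=2/3) → [296/3, 4079/24, 487/6]
→ [99, 170, 81]

query (1,1) [L1,L2] — begin 0,0,0
after L1 α=1/3: [17, 64/3, 66]
after L2 α=1/4: [61/2, 66, 387/4]
= [30, 66, 97]

at x=1,y=0 over L1,L3:
after L1 α=0: [0, 0, 0]
after L3 α=1/4: [19/2, 22, 31/4]
→ [10, 22, 8]

at x=0,y=1 over L1,L3:
after L1 α=3/8: [219/4, 72, 243/4]
after L3 α=3/4: [2715/16, 177, 2751/16]
= [170, 177, 172]


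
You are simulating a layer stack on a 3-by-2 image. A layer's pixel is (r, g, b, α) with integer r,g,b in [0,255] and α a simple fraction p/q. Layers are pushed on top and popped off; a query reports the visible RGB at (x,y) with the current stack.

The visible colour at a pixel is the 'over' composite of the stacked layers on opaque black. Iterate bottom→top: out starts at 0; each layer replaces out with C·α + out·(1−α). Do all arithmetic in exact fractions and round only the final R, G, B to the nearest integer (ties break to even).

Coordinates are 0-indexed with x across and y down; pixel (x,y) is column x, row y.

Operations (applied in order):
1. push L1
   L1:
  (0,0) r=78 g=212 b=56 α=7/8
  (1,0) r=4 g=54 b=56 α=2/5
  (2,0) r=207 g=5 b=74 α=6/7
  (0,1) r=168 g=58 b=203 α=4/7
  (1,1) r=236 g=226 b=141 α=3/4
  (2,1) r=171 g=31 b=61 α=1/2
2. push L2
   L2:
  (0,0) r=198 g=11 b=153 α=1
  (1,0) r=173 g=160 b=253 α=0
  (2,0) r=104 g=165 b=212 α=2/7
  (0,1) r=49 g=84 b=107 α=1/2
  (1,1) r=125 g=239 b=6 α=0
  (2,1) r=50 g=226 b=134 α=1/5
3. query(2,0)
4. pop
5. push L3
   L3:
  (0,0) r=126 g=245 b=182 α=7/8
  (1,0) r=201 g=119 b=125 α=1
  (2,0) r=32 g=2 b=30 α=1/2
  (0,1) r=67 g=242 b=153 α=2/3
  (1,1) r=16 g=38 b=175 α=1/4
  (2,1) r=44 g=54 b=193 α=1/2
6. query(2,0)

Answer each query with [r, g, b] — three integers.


at x=2,y=0 over L1,L2:
L1 α=6/7: [1242/7, 30/7, 444/7]
L2 α=2/7: [7666/49, 2460/49, 5188/49]
rounded: [156, 50, 106]

query (2,0) [L1,L3] — begin 0,0,0
after L1 α=6/7: [1242/7, 30/7, 444/7]
after L3 α=1/2: [733/7, 22/7, 327/7]
= [105, 3, 47]
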